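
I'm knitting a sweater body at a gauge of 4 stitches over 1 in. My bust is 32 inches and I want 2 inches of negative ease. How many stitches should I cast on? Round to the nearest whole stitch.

120 stitches.

Finished = 32 − 2 = 30 in.
4 / 1 = 4 sts per inch.
30.00 × 4 = 120.00 sts.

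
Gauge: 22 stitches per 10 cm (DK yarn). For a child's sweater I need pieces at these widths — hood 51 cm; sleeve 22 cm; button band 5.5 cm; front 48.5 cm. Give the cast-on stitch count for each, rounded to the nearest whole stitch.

Rate = 22/10 = 2.2 sts per cm.
hood: 51 × 2.2 = 112.20 → 112.
sleeve: 22 × 2.2 = 48.40 → 48.
button band: 5.5 × 2.2 = 12.10 → 12.
front: 48.5 × 2.2 = 106.70 → 107.

hood 112; sleeve 48; button band 12; front 107.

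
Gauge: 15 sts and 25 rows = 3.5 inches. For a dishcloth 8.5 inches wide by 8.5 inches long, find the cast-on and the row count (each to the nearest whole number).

Cast on 36 stitches and work 61 rows.

Stitch gauge = 15/3.5 = 4.286 sts/in; 8.5 × 4.286 = 36.43 → 36 sts.
Row gauge = 25/3.5 = 7.143 rows/in; 8.5 × 7.143 = 60.71 → 61 rows.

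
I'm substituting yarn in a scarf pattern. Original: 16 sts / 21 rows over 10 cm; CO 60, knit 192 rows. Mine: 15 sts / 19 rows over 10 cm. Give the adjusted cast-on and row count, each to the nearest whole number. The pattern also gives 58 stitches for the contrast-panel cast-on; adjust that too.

Cast on 56 stitches; work 174 rows; contrast-panel cast-on 54 stitches.

Stitches: 60 × 15/16 = 56.25 → 56.
Rows: 192 × 19/21 = 173.71 → 174.
contrast-panel cast-on: 58 × 15/16 = 54.38 → 54.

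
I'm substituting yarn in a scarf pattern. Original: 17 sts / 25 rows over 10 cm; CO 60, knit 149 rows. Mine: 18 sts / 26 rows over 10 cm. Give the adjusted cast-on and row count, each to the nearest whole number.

Stitches: 60 × 18/17 = 63.53 → 64.
Rows: 149 × 26/25 = 154.96 → 155.

Cast on 64 stitches; work 155 rows.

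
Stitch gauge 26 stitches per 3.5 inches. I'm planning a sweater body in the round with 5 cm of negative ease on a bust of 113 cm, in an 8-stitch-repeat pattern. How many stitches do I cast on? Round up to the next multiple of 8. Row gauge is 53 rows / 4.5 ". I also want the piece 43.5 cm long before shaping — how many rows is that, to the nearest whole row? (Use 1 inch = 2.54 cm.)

Finished = 113 − 5 = 108 cm.
108 cm × 1/2.54 = 42.52 inches.
26/3.5 = 7.429 sts per in; 42.52 × 7.429 = 315.86 sts.
Next multiple of 8 → 320.
43.5 cm = 17.13 inches; × 11.778 = 201.71 → 202 rows.

Cast on 320 stitches; work 202 rows.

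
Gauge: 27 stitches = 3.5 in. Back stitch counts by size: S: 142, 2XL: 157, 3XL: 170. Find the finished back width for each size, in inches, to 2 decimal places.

27/3.5 = 7.714 sts per in.
S: 142 / 7.714 = 18.407 → 18.41 in.
2XL: 157 / 7.714 = 20.352 → 20.35 in.
3XL: 170 / 7.714 = 22.037 → 22.04 in.

S 18.41 inches; 2XL 20.35 inches; 3XL 22.04 inches.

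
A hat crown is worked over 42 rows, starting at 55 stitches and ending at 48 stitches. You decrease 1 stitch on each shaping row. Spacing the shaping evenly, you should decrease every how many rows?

Decrease every 6th row.

Stitches to remove: |48 − 55| = 7.
Shaping rows needed: 7 / 1 = 7.
42 rows / 7 = every 6 rows.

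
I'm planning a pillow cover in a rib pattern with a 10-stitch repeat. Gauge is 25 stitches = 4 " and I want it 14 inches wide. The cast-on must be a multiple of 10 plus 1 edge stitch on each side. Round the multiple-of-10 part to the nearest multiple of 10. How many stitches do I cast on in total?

25 / 4 = 6.25 sts per inch.
14 × 6.25 = 87.50 sts.
Less 2 edge sts → 85.50 for the repeat.
Nearest multiple of 10: 90.
Add back 2 edge sts → 92.

CO 92 sts.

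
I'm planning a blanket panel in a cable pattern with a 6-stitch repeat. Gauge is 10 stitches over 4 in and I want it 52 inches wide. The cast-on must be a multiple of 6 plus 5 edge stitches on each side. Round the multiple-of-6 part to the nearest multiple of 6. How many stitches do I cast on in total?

130 stitches.

10 / 4 = 2.5 sts per inch.
52 × 2.5 = 130.00 sts.
Less 10 edge sts → 120.00 for the repeat.
Nearest multiple of 6: 120.
Add back 10 edge sts → 130.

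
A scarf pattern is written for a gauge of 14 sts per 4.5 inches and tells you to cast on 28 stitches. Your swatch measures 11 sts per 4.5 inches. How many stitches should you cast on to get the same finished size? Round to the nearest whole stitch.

CO 22 sts.

Scale factor = 11 / 14 = 0.786.
28 × 11 / 14 = 22.00 sts.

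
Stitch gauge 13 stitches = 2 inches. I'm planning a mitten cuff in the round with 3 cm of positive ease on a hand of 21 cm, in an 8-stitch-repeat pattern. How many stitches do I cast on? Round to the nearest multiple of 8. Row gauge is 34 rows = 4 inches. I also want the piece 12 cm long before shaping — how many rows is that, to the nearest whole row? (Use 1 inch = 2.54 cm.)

Finished = 21 + 3 = 24 cm.
24 cm × 1/2.54 = 9.45 inches.
13/2 = 6.5 sts per in; 9.45 × 6.5 = 61.42 sts.
Nearest multiple of 8 → 64.
12 cm = 4.72 inches; × 8.5 = 40.16 → 40 rows.

Cast on 64 stitches; work 40 rows.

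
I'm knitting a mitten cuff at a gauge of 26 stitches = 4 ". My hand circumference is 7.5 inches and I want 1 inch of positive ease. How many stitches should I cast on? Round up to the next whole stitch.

Cast on 56 stitches.

Finished = 7.5 + 1 = 8.5 in.
26 / 4 = 6.5 sts per inch.
8.50 × 6.5 = 55.25 sts.
→ 56 sts.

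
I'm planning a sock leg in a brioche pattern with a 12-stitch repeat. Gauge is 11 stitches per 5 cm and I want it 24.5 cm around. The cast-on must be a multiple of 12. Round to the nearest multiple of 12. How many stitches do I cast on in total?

CO 48 sts.

11 / 5 = 2.2 sts per cm.
24.5 × 2.2 = 53.90 sts.
Nearest multiple of 12: 48.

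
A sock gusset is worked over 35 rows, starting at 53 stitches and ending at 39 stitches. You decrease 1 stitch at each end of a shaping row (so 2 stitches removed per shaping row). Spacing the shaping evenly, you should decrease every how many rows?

Decrease every 5th row.

Stitches to remove: |39 − 53| = 14.
Shaping rows needed: 14 / 2 = 7.
35 rows / 7 = every 5 rows.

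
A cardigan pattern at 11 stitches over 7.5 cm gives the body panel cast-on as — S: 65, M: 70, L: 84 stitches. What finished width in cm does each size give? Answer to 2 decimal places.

11/7.5 = 1.467 sts per cm.
S: 65 / 1.467 = 44.318 → 44.32 cm.
M: 70 / 1.467 = 47.727 → 47.73 cm.
L: 84 / 1.467 = 57.273 → 57.27 cm.

S 44.32 cm; M 47.73 cm; L 57.27 cm.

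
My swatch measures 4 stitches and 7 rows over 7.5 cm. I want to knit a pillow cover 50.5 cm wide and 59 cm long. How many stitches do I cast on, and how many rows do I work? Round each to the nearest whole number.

Stitch gauge = 4/7.5 = 0.533 sts/cm; 50.5 × 0.533 = 26.93 → 27 sts.
Row gauge = 7/7.5 = 0.933 rows/cm; 59 × 0.933 = 55.07 → 55 rows.

Cast on 27 stitches and work 55 rows.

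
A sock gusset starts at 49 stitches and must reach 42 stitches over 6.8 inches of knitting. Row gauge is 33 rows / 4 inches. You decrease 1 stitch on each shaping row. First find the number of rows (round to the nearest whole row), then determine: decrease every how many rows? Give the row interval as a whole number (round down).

Decrease every 8th row.

Rows = 6.8 × 8.25 = 56.1 → 56 rows.
Stitches to remove: 7 → 7 shaping rows (at 1 st each).
56 / 7 = 8.00 → every 8 rows.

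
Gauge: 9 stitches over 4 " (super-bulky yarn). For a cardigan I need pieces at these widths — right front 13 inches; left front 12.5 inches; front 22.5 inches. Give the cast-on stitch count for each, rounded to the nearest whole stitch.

right front 29; left front 28; front 51.

Rate = 9/4 = 2.25 sts per in.
right front: 13 × 2.25 = 29.25 → 29.
left front: 12.5 × 2.25 = 28.12 → 28.
front: 22.5 × 2.25 = 50.62 → 51.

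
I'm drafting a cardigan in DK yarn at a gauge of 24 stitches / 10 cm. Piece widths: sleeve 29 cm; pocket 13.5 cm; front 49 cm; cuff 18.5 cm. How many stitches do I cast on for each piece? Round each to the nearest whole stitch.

Rate = 24/10 = 2.4 sts per cm.
sleeve: 29 × 2.4 = 69.60 → 70.
pocket: 13.5 × 2.4 = 32.40 → 32.
front: 49 × 2.4 = 117.60 → 118.
cuff: 18.5 × 2.4 = 44.40 → 44.

sleeve 70; pocket 32; front 118; cuff 44.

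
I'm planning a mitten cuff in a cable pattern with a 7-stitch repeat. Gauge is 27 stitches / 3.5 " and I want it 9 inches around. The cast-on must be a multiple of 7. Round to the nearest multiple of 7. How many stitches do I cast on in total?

27 / 3.5 = 7.714 sts per inch.
9 × 7.714 = 69.43 sts.
Nearest multiple of 7: 70.

CO 70 sts.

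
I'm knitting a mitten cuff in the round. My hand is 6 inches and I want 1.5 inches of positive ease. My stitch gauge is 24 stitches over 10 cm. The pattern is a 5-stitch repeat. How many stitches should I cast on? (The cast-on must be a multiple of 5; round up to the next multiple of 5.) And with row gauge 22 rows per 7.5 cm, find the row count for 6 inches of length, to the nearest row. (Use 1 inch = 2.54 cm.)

Cast on 50 stitches; work 45 rows.

Finished = 6 + 1.5 = 7.5 inches.
7.5 inches × 2.54 = 19.05 cm.
24/10 = 2.4 sts per cm; 19.05 × 2.4 = 45.72 sts.
Next multiple of 5 → 50.
6 inches = 15.24 cm; × 2.933 = 44.70 → 45 rows.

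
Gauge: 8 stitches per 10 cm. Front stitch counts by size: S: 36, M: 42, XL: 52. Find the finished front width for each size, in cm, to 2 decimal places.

S 45.00 cm; M 52.50 cm; XL 65.00 cm.

8/10 = 0.8 sts per cm.
S: 36 / 0.8 = 45.000 → 45.00 cm.
M: 42 / 0.8 = 52.500 → 52.50 cm.
XL: 52 / 0.8 = 65.000 → 65.00 cm.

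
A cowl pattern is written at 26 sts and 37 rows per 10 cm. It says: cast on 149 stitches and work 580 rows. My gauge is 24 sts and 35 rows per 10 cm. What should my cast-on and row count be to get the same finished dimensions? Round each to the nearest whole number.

Stitches: 149 × 24/26 = 137.54 → 138.
Rows: 580 × 35/37 = 548.65 → 549.

Cast on 138 stitches; work 549 rows.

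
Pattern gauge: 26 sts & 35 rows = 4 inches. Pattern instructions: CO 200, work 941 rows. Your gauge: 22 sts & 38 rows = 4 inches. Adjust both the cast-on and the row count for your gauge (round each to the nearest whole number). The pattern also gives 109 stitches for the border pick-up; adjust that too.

Cast on 169 stitches; work 1022 rows; border pick-up 92 stitches.

Stitches: 200 × 22/26 = 169.23 → 169.
Rows: 941 × 38/35 = 1021.66 → 1022.
border pick-up: 109 × 22/26 = 92.23 → 92.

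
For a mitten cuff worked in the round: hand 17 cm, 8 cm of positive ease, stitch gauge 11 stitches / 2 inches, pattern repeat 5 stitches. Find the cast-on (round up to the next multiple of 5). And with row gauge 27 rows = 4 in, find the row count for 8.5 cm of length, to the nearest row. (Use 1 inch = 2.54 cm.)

Finished = 17 + 8 = 25 cm.
25 cm × 1/2.54 = 9.84 inches.
11/2 = 5.5 sts per in; 9.84 × 5.5 = 54.13 sts.
Next multiple of 5 → 55.
8.5 cm = 3.35 inches; × 6.75 = 22.59 → 23 rows.

Cast on 55 stitches; work 23 rows.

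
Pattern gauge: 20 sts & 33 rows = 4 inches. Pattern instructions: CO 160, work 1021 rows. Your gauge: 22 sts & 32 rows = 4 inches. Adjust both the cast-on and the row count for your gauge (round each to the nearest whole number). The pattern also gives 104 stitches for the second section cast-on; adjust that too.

Cast on 176 stitches; work 990 rows; second section cast-on 114 stitches.

Stitches: 160 × 22/20 = 176.00 → 176.
Rows: 1021 × 32/33 = 990.06 → 990.
second section cast-on: 104 × 22/20 = 114.40 → 114.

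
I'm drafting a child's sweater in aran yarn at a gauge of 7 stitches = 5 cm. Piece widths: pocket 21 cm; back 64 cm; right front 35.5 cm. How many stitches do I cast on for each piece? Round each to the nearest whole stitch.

pocket 29; back 90; right front 50.

Rate = 7/5 = 1.4 sts per cm.
pocket: 21 × 1.4 = 29.40 → 29.
back: 64 × 1.4 = 89.60 → 90.
right front: 35.5 × 1.4 = 49.70 → 50.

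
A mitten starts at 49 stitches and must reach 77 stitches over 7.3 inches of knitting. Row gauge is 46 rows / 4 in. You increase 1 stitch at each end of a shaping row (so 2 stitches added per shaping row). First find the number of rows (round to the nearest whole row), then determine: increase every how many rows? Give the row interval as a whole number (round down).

Rows = 7.3 × 11.5 = 84.0 → 84 rows.
Stitches to add: 28 → 14 shaping rows (at 2 st each).
84 / 14 = 6.00 → every 6 rows.

Increase every 6th row.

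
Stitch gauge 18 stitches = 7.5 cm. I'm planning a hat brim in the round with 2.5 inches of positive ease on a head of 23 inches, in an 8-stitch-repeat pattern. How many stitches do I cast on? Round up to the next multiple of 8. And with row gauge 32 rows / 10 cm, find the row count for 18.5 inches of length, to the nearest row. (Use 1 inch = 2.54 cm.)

Finished = 23 + 2.5 = 25.5 inches.
25.5 inches × 2.54 = 64.77 cm.
18/7.5 = 2.4 sts per cm; 64.77 × 2.4 = 155.45 sts.
Next multiple of 8 → 160.
18.5 inches = 46.99 cm; × 3.2 = 150.37 → 150 rows.

Cast on 160 stitches; work 150 rows.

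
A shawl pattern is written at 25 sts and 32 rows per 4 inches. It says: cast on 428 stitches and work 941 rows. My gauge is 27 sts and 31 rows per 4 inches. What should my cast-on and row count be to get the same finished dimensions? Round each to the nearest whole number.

Cast on 462 stitches; work 912 rows.

Stitches: 428 × 27/25 = 462.24 → 462.
Rows: 941 × 31/32 = 911.59 → 912.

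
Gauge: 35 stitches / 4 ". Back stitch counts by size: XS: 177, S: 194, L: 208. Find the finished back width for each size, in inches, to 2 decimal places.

XS 20.23 inches; S 22.17 inches; L 23.77 inches.

35/4 = 8.75 sts per in.
XS: 177 / 8.75 = 20.229 → 20.23 in.
S: 194 / 8.75 = 22.171 → 22.17 in.
L: 208 / 8.75 = 23.771 → 23.77 in.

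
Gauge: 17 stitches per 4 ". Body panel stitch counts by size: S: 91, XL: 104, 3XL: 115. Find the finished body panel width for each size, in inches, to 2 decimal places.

17/4 = 4.25 sts per in.
S: 91 / 4.25 = 21.412 → 21.41 in.
XL: 104 / 4.25 = 24.471 → 24.47 in.
3XL: 115 / 4.25 = 27.059 → 27.06 in.

S 21.41 inches; XL 24.47 inches; 3XL 27.06 inches.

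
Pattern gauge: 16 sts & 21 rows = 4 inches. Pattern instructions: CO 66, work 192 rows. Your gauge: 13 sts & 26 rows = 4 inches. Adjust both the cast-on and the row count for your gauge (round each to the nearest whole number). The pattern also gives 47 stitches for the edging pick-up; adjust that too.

Cast on 54 stitches; work 238 rows; edging pick-up 38 stitches.

Stitches: 66 × 13/16 = 53.62 → 54.
Rows: 192 × 26/21 = 237.71 → 238.
edging pick-up: 47 × 13/16 = 38.19 → 38.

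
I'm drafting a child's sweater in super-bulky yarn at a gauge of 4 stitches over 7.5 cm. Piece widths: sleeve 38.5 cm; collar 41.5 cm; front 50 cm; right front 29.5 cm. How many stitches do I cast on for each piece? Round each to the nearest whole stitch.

sleeve 21; collar 22; front 27; right front 16.

Rate = 4/7.5 = 0.533 sts per cm.
sleeve: 38.5 × 0.533 = 20.53 → 21.
collar: 41.5 × 0.533 = 22.13 → 22.
front: 50 × 0.533 = 26.67 → 27.
right front: 29.5 × 0.533 = 15.73 → 16.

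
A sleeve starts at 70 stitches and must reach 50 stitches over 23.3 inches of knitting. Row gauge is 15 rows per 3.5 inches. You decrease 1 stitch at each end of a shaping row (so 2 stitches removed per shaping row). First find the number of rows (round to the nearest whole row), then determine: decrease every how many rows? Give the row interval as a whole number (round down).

Decrease every 10th row.

Rows = 23.3 × 4.286 = 99.9 → 100 rows.
Stitches to remove: 20 → 10 shaping rows (at 2 st each).
100 / 10 = 10.00 → every 10 rows.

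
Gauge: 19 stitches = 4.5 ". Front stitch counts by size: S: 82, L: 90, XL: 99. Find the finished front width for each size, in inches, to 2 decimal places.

19/4.5 = 4.222 sts per in.
S: 82 / 4.222 = 19.421 → 19.42 in.
L: 90 / 4.222 = 21.316 → 21.32 in.
XL: 99 / 4.222 = 23.447 → 23.45 in.

S 19.42 inches; L 21.32 inches; XL 23.45 inches.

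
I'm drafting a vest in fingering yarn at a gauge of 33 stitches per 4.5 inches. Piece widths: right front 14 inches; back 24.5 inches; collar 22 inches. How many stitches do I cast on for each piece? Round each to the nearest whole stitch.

Rate = 33/4.5 = 7.333 sts per in.
right front: 14 × 7.333 = 102.67 → 103.
back: 24.5 × 7.333 = 179.67 → 180.
collar: 22 × 7.333 = 161.33 → 161.

right front 103; back 180; collar 161.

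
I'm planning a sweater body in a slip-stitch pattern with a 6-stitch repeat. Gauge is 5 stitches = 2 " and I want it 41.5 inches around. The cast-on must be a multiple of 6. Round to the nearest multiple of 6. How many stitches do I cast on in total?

5 / 2 = 2.5 sts per inch.
41.5 × 2.5 = 103.75 sts.
Nearest multiple of 6: 102.

Cast on 102 stitches.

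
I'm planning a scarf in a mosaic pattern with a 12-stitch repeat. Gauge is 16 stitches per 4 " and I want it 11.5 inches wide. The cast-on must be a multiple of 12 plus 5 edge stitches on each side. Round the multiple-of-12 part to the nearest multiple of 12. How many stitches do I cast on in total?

16 / 4 = 4 sts per inch.
11.5 × 4 = 46.00 sts.
Less 10 edge sts → 36.00 for the repeat.
Nearest multiple of 12: 36.
Add back 10 edge sts → 46.

46 stitches.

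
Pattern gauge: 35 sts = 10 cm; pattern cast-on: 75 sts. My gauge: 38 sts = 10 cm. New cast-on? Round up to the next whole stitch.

Cast on 82 stitches.

Scale factor = 38 / 35 = 1.086.
75 × 38 / 35 = 81.43 sts.
→ 82 sts.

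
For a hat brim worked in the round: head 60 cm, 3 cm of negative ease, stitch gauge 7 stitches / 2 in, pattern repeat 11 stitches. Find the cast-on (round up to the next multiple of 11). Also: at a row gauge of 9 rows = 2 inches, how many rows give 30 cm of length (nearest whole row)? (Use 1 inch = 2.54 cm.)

Finished = 60 − 3 = 57 cm.
57 cm × 1/2.54 = 22.44 inches.
7/2 = 3.5 sts per in; 22.44 × 3.5 = 78.54 sts.
Next multiple of 11 → 88.
30 cm = 11.81 inches; × 4.5 = 53.15 → 53 rows.

Cast on 88 stitches; work 53 rows.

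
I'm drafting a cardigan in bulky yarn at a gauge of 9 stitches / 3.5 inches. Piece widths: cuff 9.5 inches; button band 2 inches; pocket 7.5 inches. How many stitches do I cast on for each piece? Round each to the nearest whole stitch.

Rate = 9/3.5 = 2.571 sts per in.
cuff: 9.5 × 2.571 = 24.43 → 24.
button band: 2 × 2.571 = 5.14 → 5.
pocket: 7.5 × 2.571 = 19.29 → 19.

cuff 24; button band 5; pocket 19.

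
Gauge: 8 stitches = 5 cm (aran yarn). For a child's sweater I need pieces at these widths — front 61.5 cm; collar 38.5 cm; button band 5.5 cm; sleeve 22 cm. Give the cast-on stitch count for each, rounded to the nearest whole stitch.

front 98; collar 62; button band 9; sleeve 35.

Rate = 8/5 = 1.6 sts per cm.
front: 61.5 × 1.6 = 98.40 → 98.
collar: 38.5 × 1.6 = 61.60 → 62.
button band: 5.5 × 1.6 = 8.80 → 9.
sleeve: 22 × 1.6 = 35.20 → 35.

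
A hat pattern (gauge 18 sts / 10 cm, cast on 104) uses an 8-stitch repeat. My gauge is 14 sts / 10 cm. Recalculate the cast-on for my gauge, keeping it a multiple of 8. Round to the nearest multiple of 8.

Cast on 80 stitches.

104 × 14 / 18 = 80.89.
Nearest multiple of 8: 80.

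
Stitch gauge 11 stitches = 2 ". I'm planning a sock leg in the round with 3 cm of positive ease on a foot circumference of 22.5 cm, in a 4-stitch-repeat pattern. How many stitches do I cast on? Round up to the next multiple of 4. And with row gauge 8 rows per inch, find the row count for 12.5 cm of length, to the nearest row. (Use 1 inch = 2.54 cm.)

Cast on 56 stitches; work 39 rows.

Finished = 22.5 + 3 = 25.5 cm.
25.5 cm × 1/2.54 = 10.04 inches.
11/2 = 5.5 sts per in; 10.04 × 5.5 = 55.22 sts.
Next multiple of 4 → 56.
12.5 cm = 4.92 inches; × 8 = 39.37 → 39 rows.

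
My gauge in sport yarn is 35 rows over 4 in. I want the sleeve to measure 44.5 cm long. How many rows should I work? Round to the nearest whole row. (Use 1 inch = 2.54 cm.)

44.5 cm = 17.52 in.
35 rows / 4 in = 8.75 rows per inch.
17.52 × 8.75 = 153.30 rows.
Round to nearest → 153.

Work 153 rows.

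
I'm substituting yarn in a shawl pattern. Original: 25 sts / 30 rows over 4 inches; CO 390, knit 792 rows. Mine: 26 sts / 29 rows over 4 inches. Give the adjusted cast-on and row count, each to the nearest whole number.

Cast on 406 stitches; work 766 rows.

Stitches: 390 × 26/25 = 405.60 → 406.
Rows: 792 × 29/30 = 765.60 → 766.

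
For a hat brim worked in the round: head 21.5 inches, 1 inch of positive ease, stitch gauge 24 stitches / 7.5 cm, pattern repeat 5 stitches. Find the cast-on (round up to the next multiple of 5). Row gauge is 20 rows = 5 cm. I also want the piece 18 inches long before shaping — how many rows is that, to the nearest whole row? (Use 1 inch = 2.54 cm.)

Finished = 21.5 + 1 = 22.5 inches.
22.5 inches × 2.54 = 57.15 cm.
24/7.5 = 3.2 sts per cm; 57.15 × 3.2 = 182.88 sts.
Next multiple of 5 → 185.
18 inches = 45.72 cm; × 4 = 182.88 → 183 rows.

Cast on 185 stitches; work 183 rows.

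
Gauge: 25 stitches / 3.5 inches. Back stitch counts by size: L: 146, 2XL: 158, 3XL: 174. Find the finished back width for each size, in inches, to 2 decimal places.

25/3.5 = 7.143 sts per in.
L: 146 / 7.143 = 20.440 → 20.44 in.
2XL: 158 / 7.143 = 22.120 → 22.12 in.
3XL: 174 / 7.143 = 24.360 → 24.36 in.

L 20.44 inches; 2XL 22.12 inches; 3XL 24.36 inches.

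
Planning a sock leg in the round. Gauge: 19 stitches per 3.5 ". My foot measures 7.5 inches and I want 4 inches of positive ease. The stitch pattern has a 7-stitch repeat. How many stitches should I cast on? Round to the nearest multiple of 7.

CO 63 sts.

Finished = 7.5 + 4 = 11.5 inches.
19 / 3.5 = 5.429 sts/in.
11.5 × 5.429 = 62.43 sts.
Nearest multiple of 7: 63.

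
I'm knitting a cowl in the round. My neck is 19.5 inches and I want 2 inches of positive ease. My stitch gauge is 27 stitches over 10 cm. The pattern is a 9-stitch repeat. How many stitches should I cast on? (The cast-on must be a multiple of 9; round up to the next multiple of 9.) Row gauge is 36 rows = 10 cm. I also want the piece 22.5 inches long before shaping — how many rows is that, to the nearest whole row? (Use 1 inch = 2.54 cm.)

Finished = 19.5 + 2 = 21.5 inches.
21.5 inches × 2.54 = 54.61 cm.
27/10 = 2.7 sts per cm; 54.61 × 2.7 = 147.45 sts.
Next multiple of 9 → 153.
22.5 inches = 57.15 cm; × 3.6 = 205.74 → 206 rows.

Cast on 153 stitches; work 206 rows.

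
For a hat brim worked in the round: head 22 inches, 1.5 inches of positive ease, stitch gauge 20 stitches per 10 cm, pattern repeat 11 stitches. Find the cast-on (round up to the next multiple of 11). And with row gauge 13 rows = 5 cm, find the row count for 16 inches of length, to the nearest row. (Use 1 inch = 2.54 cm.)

Finished = 22 + 1.5 = 23.5 inches.
23.5 inches × 2.54 = 59.69 cm.
20/10 = 2 sts per cm; 59.69 × 2 = 119.38 sts.
Next multiple of 11 → 121.
16 inches = 40.64 cm; × 2.6 = 105.66 → 106 rows.

Cast on 121 stitches; work 106 rows.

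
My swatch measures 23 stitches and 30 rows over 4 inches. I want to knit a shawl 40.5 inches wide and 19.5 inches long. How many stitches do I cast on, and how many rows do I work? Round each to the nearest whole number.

Cast on 233 stitches and work 146 rows.

Stitch gauge = 23/4 = 5.75 sts/in; 40.5 × 5.75 = 232.88 → 233 sts.
Row gauge = 30/4 = 7.5 rows/in; 19.5 × 7.5 = 146.25 → 146 rows.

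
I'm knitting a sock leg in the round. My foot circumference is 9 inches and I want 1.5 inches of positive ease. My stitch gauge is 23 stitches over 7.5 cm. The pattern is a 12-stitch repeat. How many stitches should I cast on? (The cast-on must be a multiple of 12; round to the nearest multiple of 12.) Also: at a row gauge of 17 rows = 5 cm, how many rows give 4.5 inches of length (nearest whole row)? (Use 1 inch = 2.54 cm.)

Finished = 9 + 1.5 = 10.5 inches.
10.5 inches × 2.54 = 26.67 cm.
23/7.5 = 3.067 sts per cm; 26.67 × 3.067 = 81.79 sts.
Nearest multiple of 12 → 84.
4.5 inches = 11.43 cm; × 3.4 = 38.86 → 39 rows.

Cast on 84 stitches; work 39 rows.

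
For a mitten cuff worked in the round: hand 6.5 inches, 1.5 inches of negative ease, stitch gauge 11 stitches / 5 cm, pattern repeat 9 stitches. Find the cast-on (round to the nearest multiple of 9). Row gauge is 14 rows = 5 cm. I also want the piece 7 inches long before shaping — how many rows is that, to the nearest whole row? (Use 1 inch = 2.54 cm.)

Finished = 6.5 − 1.5 = 5 inches.
5 inches × 2.54 = 12.70 cm.
11/5 = 2.2 sts per cm; 12.70 × 2.2 = 27.94 sts.
Nearest multiple of 9 → 27.
7 inches = 17.78 cm; × 2.8 = 49.78 → 50 rows.

Cast on 27 stitches; work 50 rows.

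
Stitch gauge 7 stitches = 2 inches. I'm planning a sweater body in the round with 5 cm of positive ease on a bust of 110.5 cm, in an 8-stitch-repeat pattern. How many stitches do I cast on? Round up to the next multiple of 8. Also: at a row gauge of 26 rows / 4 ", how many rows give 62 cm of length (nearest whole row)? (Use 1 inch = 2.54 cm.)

Cast on 160 stitches; work 159 rows.

Finished = 110.5 + 5 = 115.5 cm.
115.5 cm × 1/2.54 = 45.47 inches.
7/2 = 3.5 sts per in; 45.47 × 3.5 = 159.15 sts.
Next multiple of 8 → 160.
62 cm = 24.41 inches; × 6.5 = 158.66 → 159 rows.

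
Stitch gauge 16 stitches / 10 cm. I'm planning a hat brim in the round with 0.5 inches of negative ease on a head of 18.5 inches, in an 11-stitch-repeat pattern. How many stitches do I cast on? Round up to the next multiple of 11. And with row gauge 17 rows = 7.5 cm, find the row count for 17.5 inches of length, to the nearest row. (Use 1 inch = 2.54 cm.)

Cast on 77 stitches; work 101 rows.

Finished = 18.5 − 0.5 = 18 inches.
18 inches × 2.54 = 45.72 cm.
16/10 = 1.6 sts per cm; 45.72 × 1.6 = 73.15 sts.
Next multiple of 11 → 77.
17.5 inches = 44.45 cm; × 2.267 = 100.75 → 101 rows.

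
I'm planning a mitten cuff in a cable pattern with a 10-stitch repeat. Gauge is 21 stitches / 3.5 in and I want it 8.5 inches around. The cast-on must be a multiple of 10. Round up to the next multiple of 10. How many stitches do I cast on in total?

60 stitches.

21 / 3.5 = 6 sts per inch.
8.5 × 6 = 51.00 sts.
Next multiple of 10: 60.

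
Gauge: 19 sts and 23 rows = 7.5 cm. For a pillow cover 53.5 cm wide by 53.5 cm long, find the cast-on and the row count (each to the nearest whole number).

Stitch gauge = 19/7.5 = 2.533 sts/cm; 53.5 × 2.533 = 135.53 → 136 sts.
Row gauge = 23/7.5 = 3.067 rows/cm; 53.5 × 3.067 = 164.07 → 164 rows.

Cast on 136 stitches and work 164 rows.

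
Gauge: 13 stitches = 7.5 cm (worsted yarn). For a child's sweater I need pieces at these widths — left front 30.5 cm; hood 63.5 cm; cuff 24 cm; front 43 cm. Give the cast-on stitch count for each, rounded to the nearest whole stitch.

left front 53; hood 110; cuff 42; front 75.

Rate = 13/7.5 = 1.733 sts per cm.
left front: 30.5 × 1.733 = 52.87 → 53.
hood: 63.5 × 1.733 = 110.07 → 110.
cuff: 24 × 1.733 = 41.60 → 42.
front: 43 × 1.733 = 74.53 → 75.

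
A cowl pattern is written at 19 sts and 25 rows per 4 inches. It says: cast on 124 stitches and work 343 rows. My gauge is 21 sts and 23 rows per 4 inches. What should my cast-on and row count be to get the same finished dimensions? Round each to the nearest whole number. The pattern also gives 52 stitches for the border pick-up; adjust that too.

Cast on 137 stitches; work 316 rows; border pick-up 57 stitches.

Stitches: 124 × 21/19 = 137.05 → 137.
Rows: 343 × 23/25 = 315.56 → 316.
border pick-up: 52 × 21/19 = 57.47 → 57.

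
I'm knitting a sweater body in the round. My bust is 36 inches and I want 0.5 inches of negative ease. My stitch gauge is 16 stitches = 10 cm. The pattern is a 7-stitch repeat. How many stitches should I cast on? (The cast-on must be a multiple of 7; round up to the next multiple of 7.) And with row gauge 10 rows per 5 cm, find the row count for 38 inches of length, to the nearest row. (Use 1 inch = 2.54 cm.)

Finished = 36 − 0.5 = 35.5 inches.
35.5 inches × 2.54 = 90.17 cm.
16/10 = 1.6 sts per cm; 90.17 × 1.6 = 144.27 sts.
Next multiple of 7 → 147.
38 inches = 96.52 cm; × 2 = 193.04 → 193 rows.

Cast on 147 stitches; work 193 rows.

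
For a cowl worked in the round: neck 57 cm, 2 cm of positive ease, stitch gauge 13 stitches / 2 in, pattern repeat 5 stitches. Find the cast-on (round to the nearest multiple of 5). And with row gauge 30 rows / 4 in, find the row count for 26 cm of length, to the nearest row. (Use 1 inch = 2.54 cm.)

Cast on 150 stitches; work 77 rows.

Finished = 57 + 2 = 59 cm.
59 cm × 1/2.54 = 23.23 inches.
13/2 = 6.5 sts per in; 23.23 × 6.5 = 150.98 sts.
Nearest multiple of 5 → 150.
26 cm = 10.24 inches; × 7.5 = 76.77 → 77 rows.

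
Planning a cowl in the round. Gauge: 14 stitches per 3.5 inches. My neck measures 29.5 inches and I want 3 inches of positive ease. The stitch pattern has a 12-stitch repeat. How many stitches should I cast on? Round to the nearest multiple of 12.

Finished = 29.5 + 3 = 32.5 inches.
14 / 3.5 = 4 sts/in.
32.5 × 4 = 130.00 sts.
Nearest multiple of 12: 132.

CO 132 sts.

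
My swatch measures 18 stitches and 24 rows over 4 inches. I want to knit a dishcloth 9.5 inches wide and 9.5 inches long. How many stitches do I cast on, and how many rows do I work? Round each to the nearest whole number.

Stitch gauge = 18/4 = 4.5 sts/in; 9.5 × 4.5 = 42.75 → 43 sts.
Row gauge = 24/4 = 6 rows/in; 9.5 × 6 = 57.00 → 57 rows.

Cast on 43 stitches and work 57 rows.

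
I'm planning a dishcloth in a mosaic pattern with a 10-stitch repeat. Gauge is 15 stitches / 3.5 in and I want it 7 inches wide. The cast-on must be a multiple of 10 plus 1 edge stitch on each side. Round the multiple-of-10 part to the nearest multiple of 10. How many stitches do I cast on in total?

CO 32 sts.

15 / 3.5 = 4.286 sts per inch.
7 × 4.286 = 30.00 sts.
Less 2 edge sts → 28.00 for the repeat.
Nearest multiple of 10: 30.
Add back 2 edge sts → 32.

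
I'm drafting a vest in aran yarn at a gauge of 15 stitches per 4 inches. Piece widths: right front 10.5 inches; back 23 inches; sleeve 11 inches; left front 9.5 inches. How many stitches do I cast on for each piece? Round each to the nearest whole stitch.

Rate = 15/4 = 3.75 sts per in.
right front: 10.5 × 3.75 = 39.38 → 39.
back: 23 × 3.75 = 86.25 → 86.
sleeve: 11 × 3.75 = 41.25 → 41.
left front: 9.5 × 3.75 = 35.62 → 36.

right front 39; back 86; sleeve 41; left front 36.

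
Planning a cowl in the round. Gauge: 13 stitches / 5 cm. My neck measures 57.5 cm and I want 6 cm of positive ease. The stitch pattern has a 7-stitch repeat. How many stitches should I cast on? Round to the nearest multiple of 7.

Finished = 57.5 + 6 = 63.5 cm.
13 / 5 = 2.6 sts/cm.
63.5 × 2.6 = 165.10 sts.
Nearest multiple of 7: 168.

CO 168 sts.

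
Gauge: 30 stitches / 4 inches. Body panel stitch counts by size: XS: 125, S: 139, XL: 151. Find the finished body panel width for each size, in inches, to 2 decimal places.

30/4 = 7.5 sts per in.
XS: 125 / 7.5 = 16.667 → 16.67 in.
S: 139 / 7.5 = 18.533 → 18.53 in.
XL: 151 / 7.5 = 20.133 → 20.13 in.

XS 16.67 inches; S 18.53 inches; XL 20.13 inches.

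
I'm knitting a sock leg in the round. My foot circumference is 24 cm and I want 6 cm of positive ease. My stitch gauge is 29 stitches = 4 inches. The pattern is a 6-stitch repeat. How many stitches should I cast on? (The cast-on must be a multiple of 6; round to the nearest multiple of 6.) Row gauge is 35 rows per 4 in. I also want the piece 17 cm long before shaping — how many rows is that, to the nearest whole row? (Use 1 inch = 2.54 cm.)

Finished = 24 + 6 = 30 cm.
30 cm × 1/2.54 = 11.81 inches.
29/4 = 7.25 sts per in; 11.81 × 7.25 = 85.63 sts.
Nearest multiple of 6 → 84.
17 cm = 6.69 inches; × 8.75 = 58.56 → 59 rows.

Cast on 84 stitches; work 59 rows.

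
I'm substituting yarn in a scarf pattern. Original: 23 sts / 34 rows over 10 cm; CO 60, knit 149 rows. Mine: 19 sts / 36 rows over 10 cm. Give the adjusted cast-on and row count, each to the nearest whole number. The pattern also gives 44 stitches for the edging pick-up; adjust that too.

Cast on 50 stitches; work 158 rows; edging pick-up 36 stitches.

Stitches: 60 × 19/23 = 49.57 → 50.
Rows: 149 × 36/34 = 157.76 → 158.
edging pick-up: 44 × 19/23 = 36.35 → 36.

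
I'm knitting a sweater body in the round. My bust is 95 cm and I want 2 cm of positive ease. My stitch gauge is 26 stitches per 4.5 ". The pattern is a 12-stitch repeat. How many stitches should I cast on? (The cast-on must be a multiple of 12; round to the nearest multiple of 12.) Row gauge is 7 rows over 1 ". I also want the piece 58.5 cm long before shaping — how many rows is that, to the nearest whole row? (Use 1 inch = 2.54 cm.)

Cast on 216 stitches; work 161 rows.

Finished = 95 + 2 = 97 cm.
97 cm × 1/2.54 = 38.19 inches.
26/4.5 = 5.778 sts per in; 38.19 × 5.778 = 220.65 sts.
Nearest multiple of 12 → 216.
58.5 cm = 23.03 inches; × 7 = 161.22 → 161 rows.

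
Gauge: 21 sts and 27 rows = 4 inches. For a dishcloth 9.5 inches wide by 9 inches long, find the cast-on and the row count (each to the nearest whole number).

Stitch gauge = 21/4 = 5.25 sts/in; 9.5 × 5.25 = 49.88 → 50 sts.
Row gauge = 27/4 = 6.75 rows/in; 9 × 6.75 = 60.75 → 61 rows.

Cast on 50 stitches and work 61 rows.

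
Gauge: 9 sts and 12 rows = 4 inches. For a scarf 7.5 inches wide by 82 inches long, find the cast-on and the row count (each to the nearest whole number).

Cast on 17 stitches and work 246 rows.

Stitch gauge = 9/4 = 2.25 sts/in; 7.5 × 2.25 = 16.88 → 17 sts.
Row gauge = 12/4 = 3 rows/in; 82 × 3 = 246.00 → 246 rows.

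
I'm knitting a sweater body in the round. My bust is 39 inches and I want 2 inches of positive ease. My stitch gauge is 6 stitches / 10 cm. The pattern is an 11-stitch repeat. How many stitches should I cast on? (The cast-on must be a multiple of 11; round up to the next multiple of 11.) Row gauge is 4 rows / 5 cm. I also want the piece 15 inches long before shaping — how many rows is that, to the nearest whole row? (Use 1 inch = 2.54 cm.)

Finished = 39 + 2 = 41 inches.
41 inches × 2.54 = 104.14 cm.
6/10 = 0.6 sts per cm; 104.14 × 0.6 = 62.48 sts.
Next multiple of 11 → 66.
15 inches = 38.10 cm; × 0.8 = 30.48 → 30 rows.

Cast on 66 stitches; work 30 rows.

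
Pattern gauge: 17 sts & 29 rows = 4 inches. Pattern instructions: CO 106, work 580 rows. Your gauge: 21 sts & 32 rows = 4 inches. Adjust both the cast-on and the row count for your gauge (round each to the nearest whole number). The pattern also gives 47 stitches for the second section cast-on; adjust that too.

Cast on 131 stitches; work 640 rows; second section cast-on 58 stitches.

Stitches: 106 × 21/17 = 130.94 → 131.
Rows: 580 × 32/29 = 640.00 → 640.
second section cast-on: 47 × 21/17 = 58.06 → 58.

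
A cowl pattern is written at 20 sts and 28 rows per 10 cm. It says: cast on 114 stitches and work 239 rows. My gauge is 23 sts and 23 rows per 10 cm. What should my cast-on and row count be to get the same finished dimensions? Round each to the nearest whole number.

Cast on 131 stitches; work 196 rows.

Stitches: 114 × 23/20 = 131.10 → 131.
Rows: 239 × 23/28 = 196.32 → 196.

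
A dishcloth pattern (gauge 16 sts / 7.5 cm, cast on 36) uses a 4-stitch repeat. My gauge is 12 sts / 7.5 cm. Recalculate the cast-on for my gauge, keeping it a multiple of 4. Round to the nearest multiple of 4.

CO 28 sts.

36 × 12 / 16 = 27.00.
Nearest multiple of 4: 28.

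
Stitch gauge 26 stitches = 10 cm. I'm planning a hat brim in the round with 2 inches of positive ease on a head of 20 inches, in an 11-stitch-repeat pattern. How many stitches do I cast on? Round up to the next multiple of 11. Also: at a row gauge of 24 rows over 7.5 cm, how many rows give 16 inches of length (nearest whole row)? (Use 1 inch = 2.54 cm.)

Cast on 154 stitches; work 130 rows.

Finished = 20 + 2 = 22 inches.
22 inches × 2.54 = 55.88 cm.
26/10 = 2.6 sts per cm; 55.88 × 2.6 = 145.29 sts.
Next multiple of 11 → 154.
16 inches = 40.64 cm; × 3.2 = 130.05 → 130 rows.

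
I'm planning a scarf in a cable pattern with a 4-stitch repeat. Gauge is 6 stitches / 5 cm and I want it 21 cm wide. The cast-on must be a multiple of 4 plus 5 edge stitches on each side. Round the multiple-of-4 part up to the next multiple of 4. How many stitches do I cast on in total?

26 stitches.

6 / 5 = 1.2 sts per cm.
21 × 1.2 = 25.20 sts.
Less 10 edge sts → 15.20 for the repeat.
Next multiple of 4: 16.
Add back 10 edge sts → 26.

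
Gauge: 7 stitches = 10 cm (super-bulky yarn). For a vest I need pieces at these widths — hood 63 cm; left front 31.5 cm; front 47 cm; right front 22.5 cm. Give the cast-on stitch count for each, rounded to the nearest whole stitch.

hood 44; left front 22; front 33; right front 16.

Rate = 7/10 = 0.7 sts per cm.
hood: 63 × 0.7 = 44.10 → 44.
left front: 31.5 × 0.7 = 22.05 → 22.
front: 47 × 0.7 = 32.90 → 33.
right front: 22.5 × 0.7 = 15.75 → 16.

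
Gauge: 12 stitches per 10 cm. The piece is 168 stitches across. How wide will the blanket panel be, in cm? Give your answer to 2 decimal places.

140.00 cm.

12 stitches / 10 cm = 1.2 stitches per cm.
168 / 1.2 = 140.000 cm.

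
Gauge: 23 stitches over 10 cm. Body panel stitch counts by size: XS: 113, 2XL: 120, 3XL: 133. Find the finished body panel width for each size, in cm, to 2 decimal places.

23/10 = 2.3 sts per cm.
XS: 113 / 2.3 = 49.130 → 49.13 cm.
2XL: 120 / 2.3 = 52.174 → 52.17 cm.
3XL: 133 / 2.3 = 57.826 → 57.83 cm.

XS 49.13 cm; 2XL 52.17 cm; 3XL 57.83 cm.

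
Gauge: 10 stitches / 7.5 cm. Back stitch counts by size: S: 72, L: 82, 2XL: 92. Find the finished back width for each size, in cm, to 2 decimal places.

10/7.5 = 1.333 sts per cm.
S: 72 / 1.333 = 54.000 → 54.00 cm.
L: 82 / 1.333 = 61.500 → 61.50 cm.
2XL: 92 / 1.333 = 69.000 → 69.00 cm.

S 54.00 cm; L 61.50 cm; 2XL 69.00 cm.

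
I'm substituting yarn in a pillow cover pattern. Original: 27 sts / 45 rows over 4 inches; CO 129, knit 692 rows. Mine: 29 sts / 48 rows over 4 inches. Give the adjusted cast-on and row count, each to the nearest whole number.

Stitches: 129 × 29/27 = 138.56 → 139.
Rows: 692 × 48/45 = 738.13 → 738.

Cast on 139 stitches; work 738 rows.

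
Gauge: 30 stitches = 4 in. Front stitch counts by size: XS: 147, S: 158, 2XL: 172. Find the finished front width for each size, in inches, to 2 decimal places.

30/4 = 7.5 sts per in.
XS: 147 / 7.5 = 19.600 → 19.60 in.
S: 158 / 7.5 = 21.067 → 21.07 in.
2XL: 172 / 7.5 = 22.933 → 22.93 in.

XS 19.60 inches; S 21.07 inches; 2XL 22.93 inches.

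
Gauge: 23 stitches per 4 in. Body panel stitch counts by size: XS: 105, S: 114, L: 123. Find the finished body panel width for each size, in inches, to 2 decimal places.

23/4 = 5.75 sts per in.
XS: 105 / 5.75 = 18.261 → 18.26 in.
S: 114 / 5.75 = 19.826 → 19.83 in.
L: 123 / 5.75 = 21.391 → 21.39 in.

XS 18.26 inches; S 19.83 inches; L 21.39 inches.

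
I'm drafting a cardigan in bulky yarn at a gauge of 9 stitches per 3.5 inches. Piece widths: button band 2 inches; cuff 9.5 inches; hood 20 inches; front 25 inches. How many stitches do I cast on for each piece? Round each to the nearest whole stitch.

button band 5; cuff 24; hood 51; front 64.

Rate = 9/3.5 = 2.571 sts per in.
button band: 2 × 2.571 = 5.14 → 5.
cuff: 9.5 × 2.571 = 24.43 → 24.
hood: 20 × 2.571 = 51.43 → 51.
front: 25 × 2.571 = 64.29 → 64.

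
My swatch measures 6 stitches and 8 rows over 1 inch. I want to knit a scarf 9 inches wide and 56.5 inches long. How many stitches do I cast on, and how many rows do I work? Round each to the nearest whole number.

Cast on 54 stitches and work 452 rows.

Stitch gauge = 6/1 = 6 sts/in; 9 × 6 = 54.00 → 54 sts.
Row gauge = 8/1 = 8 rows/in; 56.5 × 8 = 452.00 → 452 rows.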